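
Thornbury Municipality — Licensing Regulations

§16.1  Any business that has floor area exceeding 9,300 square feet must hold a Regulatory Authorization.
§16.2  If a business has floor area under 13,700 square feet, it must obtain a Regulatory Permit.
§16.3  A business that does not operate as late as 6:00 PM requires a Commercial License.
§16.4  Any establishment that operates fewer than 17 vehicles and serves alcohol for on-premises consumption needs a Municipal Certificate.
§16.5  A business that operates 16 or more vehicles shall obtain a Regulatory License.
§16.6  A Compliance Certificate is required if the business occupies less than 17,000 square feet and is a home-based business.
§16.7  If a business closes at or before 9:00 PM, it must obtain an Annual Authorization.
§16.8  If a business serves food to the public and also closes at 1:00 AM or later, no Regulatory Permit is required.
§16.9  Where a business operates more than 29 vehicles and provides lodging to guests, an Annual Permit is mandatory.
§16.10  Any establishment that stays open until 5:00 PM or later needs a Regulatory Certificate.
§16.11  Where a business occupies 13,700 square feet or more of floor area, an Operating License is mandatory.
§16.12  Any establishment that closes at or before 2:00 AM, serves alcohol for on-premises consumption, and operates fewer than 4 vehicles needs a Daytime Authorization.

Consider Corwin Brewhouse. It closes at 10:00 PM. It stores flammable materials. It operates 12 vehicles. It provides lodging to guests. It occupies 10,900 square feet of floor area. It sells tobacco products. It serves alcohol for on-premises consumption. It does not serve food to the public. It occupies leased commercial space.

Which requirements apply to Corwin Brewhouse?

Municipal Certificate, Regulatory Authorization, Regulatory Certificate, Regulatory Permit

§16.1 floor area 10,900 square feet > 9,300 square feet → Regulatory Authorization required.
§16.2 floor area 10,900 square feet < 13,700 square feet → Regulatory Permit required.
§16.3 closes 10:00 PM, after 6:00 PM → Commercial License not required.
§16.4 vehicles 12 < 17; serves alcohol for on-premises consumption → Municipal Certificate required.
§16.5 vehicles 12 < 16 → Regulatory License not required.
§16.6 floor area 10,900 square feet < 17,000 square feet; occupies leased commercial space (not: is a home-based business) → Compliance Certificate not required.
§16.7 closes 10:00 PM, after 9:00 PM → Annual Authorization not required.
§16.8 does not serve food to the public; closes 10:00 PM, at/before 1:00 AM → Regulatory Permit exemption does not apply.
§16.9 vehicles 12 ≤ 29; provides lodging to guests → Annual Permit not required.
§16.10 closes 10:00 PM, after 5:00 PM → Regulatory Certificate required.
§16.11 floor area 10,900 square feet < 13,700 square feet → Operating License not required.
§16.12 closes 10:00 PM, at/before 2:00 AM; serves alcohol for on-premises consumption; vehicles 12 ≥ 4 → Daytime Authorization not required.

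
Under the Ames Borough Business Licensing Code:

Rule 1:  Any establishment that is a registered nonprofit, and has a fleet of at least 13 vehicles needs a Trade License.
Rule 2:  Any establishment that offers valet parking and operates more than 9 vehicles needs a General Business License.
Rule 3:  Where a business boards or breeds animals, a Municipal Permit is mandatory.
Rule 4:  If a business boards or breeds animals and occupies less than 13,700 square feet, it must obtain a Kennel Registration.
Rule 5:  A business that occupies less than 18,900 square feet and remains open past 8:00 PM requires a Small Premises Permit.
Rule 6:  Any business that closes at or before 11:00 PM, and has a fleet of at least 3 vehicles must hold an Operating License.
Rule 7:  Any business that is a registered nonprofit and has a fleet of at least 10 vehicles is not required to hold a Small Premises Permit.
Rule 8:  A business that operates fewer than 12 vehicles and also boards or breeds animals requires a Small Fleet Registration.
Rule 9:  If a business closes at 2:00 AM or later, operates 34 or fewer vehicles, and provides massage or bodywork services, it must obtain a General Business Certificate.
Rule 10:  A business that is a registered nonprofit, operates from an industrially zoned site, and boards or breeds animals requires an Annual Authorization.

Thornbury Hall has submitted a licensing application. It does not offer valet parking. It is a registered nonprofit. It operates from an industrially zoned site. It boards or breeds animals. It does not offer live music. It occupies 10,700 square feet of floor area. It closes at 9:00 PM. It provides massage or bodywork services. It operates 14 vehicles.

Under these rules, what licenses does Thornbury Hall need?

Rule 1: is a registered nonprofit; vehicles 14 ≥ 13 → Trade License required.
Rule 2: does not offer valet parking; vehicles 14 > 9 → General Business License not required.
Rule 3: boards or breeds animals → Municipal Permit required.
Rule 4: boards or breeds animals; floor area 10,700 square feet < 13,700 square feet → Kennel Registration required.
Rule 5: floor area 10,700 square feet < 18,900 square feet; closes 9:00 PM, after 8:00 PM → Small Premises Permit required.
Rule 6: closes 9:00 PM, at/before 11:00 PM; vehicles 14 ≥ 3 → Operating License required.
Rule 7: is a registered nonprofit; vehicles 14 ≥ 10 → exempt from Small Premises Permit.
Rule 8: vehicles 14 ≥ 12; boards or breeds animals → Small Fleet Registration not required.
Rule 9: closes 9:00 PM, at/before 2:00 AM; vehicles 14 ≤ 34; provides massage or bodywork services → General Business Certificate not required.
Rule 10: is a registered nonprofit; operates from an industrially zoned site; boards or breeds animals → Annual Authorization required.

Annual Authorization, Kennel Registration, Municipal Permit, Operating License, Trade License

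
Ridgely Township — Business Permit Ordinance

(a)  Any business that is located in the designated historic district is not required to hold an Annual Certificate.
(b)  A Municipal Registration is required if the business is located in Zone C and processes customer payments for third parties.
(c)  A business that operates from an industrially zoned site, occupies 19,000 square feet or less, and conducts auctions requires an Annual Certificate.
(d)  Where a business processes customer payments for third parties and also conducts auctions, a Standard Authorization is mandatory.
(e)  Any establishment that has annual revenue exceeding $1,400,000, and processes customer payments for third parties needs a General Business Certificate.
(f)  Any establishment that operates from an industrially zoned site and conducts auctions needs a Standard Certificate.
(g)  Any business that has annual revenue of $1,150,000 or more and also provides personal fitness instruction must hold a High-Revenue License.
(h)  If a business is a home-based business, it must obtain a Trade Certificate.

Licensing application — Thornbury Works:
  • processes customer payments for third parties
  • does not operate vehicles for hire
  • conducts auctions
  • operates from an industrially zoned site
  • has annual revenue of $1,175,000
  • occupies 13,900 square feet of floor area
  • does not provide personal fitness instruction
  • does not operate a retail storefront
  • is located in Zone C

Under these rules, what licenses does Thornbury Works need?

(a) is located in Zone C (not: is located in the designated historic district) → Annual Certificate exemption does not apply.
(b) is located in Zone C; processes customer payments for third parties → Municipal Registration required.
(c) operates from an industrially zoned site; floor area 13,900 square feet ≤ 19,000 square feet; conducts auctions → Annual Certificate required.
(d) processes customer payments for third parties; conducts auctions → Standard Authorization required.
(e) revenue $1,175,000 ≤ $1,400,000; processes customer payments for third parties → General Business Certificate not required.
(f) operates from an industrially zoned site; conducts auctions → Standard Certificate required.
(g) revenue $1,175,000 ≥ $1,150,000; does not provide personal fitness instruction → High-Revenue License not required.
(h) operates from an industrially zoned site (not: is a home-based business) → Trade Certificate not required.

Annual Certificate, Municipal Registration, Standard Authorization, Standard Certificate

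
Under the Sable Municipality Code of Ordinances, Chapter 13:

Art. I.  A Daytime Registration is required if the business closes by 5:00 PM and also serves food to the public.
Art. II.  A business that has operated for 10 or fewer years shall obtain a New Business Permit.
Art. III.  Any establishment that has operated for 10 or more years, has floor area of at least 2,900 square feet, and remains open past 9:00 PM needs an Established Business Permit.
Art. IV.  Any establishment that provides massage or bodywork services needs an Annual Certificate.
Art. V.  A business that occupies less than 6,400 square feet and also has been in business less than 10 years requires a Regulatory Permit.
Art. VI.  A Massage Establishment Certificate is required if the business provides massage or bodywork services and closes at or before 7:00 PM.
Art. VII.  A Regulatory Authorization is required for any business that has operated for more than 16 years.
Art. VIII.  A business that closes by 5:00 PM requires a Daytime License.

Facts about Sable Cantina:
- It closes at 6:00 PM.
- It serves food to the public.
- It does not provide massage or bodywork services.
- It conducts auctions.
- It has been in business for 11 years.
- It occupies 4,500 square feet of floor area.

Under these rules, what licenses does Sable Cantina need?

Art. I. closes 6:00 PM, after 5:00 PM; serves food to the public → Daytime Registration not required.
Art. II. years in business 11 > 10 → New Business Permit not required.
Art. III. years in business 11 ≥ 10; floor area 4,500 square feet ≥ 2,900 square feet; closes 6:00 PM, at/before 9:00 PM → Established Business Permit not required.
Art. IV. does not provide massage or bodywork services → Annual Certificate not required.
Art. V. floor area 4,500 square feet < 6,400 square feet; years in business 11 ≥ 10 → Regulatory Permit not required.
Art. VI. does not provide massage or bodywork services; closes 6:00 PM, at/before 7:00 PM → Massage Establishment Certificate not required.
Art. VII. years in business 11 ≤ 16 → Regulatory Authorization not required.
Art. VIII. closes 6:00 PM, after 5:00 PM → Daytime License not required.

None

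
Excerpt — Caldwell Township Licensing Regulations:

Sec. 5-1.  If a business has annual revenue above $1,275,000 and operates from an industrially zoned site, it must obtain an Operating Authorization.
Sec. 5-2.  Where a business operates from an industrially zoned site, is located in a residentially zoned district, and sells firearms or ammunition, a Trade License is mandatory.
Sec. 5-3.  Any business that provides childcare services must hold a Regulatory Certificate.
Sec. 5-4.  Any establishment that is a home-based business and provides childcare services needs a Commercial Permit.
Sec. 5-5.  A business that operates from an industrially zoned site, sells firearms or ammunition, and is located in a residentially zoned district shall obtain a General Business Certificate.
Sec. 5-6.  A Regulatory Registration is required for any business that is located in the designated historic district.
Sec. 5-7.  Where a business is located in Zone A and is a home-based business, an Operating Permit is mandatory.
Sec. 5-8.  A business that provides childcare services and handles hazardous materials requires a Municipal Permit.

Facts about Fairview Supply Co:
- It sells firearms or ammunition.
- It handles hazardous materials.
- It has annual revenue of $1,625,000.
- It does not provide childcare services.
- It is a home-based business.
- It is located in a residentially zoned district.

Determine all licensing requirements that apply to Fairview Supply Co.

Sec. 5-1. revenue $1,625,000 > $1,275,000; is a home-based business (not: operates from an industrially zoned site) → Operating Authorization not required.
Sec. 5-2. is a home-based business (not: operates from an industrially zoned site); is located in a residentially zoned district; sells firearms or ammunition → Trade License not required.
Sec. 5-3. does not provide childcare services → Regulatory Certificate not required.
Sec. 5-4. is a home-based business; does not provide childcare services → Commercial Permit not required.
Sec. 5-5. is a home-based business (not: operates from an industrially zoned site); sells firearms or ammunition; is located in a residentially zoned district → General Business Certificate not required.
Sec. 5-6. is located in a residentially zoned district (not: is located in the designated historic district) → Regulatory Registration not required.
Sec. 5-7. is located in a residentially zoned district (not: is located in Zone A); is a home-based business → Operating Permit not required.
Sec. 5-8. does not provide childcare services; handles hazardous materials → Municipal Permit not required.

None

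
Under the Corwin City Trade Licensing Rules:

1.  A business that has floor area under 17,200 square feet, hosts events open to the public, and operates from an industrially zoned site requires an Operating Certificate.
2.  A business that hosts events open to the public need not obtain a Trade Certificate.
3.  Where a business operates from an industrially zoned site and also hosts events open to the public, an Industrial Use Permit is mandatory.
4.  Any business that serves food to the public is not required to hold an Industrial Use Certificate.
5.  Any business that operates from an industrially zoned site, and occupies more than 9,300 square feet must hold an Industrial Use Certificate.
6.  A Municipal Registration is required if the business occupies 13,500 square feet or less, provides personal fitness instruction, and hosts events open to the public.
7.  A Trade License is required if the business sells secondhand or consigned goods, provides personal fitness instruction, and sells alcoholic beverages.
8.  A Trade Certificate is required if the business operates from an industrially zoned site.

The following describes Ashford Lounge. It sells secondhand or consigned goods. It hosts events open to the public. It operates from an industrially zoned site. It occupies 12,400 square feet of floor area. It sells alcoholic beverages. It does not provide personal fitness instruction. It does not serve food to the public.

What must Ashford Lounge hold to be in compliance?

Industrial Use Certificate, Industrial Use Permit, Operating Certificate

1. floor area 12,400 square feet < 17,200 square feet; hosts events open to the public; operates from an industrially zoned site → Operating Certificate required.
2. hosts events open to the public → exempt from Trade Certificate.
3. operates from an industrially zoned site; hosts events open to the public → Industrial Use Permit required.
4. does not serve food to the public → Industrial Use Certificate exemption does not apply.
5. operates from an industrially zoned site; floor area 12,400 square feet > 9,300 square feet → Industrial Use Certificate required.
6. floor area 12,400 square feet ≤ 13,500 square feet; does not provide personal fitness instruction; hosts events open to the public → Municipal Registration not required.
7. sells secondhand or consigned goods; does not provide personal fitness instruction; sells alcoholic beverages → Trade License not required.
8. operates from an industrially zoned site → Trade Certificate required.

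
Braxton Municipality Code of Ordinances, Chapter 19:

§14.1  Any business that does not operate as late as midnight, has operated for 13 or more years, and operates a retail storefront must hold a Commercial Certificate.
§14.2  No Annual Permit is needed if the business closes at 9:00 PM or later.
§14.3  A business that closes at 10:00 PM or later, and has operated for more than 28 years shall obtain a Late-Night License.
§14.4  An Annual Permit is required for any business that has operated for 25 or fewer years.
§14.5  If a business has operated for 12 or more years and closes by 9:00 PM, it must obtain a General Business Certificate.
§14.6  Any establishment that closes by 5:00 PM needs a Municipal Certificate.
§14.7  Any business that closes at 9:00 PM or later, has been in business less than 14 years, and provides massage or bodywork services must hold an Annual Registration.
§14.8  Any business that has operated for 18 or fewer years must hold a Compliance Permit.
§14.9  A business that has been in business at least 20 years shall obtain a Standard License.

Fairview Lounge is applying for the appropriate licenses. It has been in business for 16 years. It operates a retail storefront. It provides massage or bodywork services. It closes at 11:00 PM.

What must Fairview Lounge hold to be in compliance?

Commercial Certificate, Compliance Permit

§14.1 closes 11:00 PM, at/before midnight; years in business 16 ≥ 13; operates a retail storefront → Commercial Certificate required.
§14.2 closes 11:00 PM, after 9:00 PM → exempt from Annual Permit.
§14.3 closes 11:00 PM, after 10:00 PM; years in business 16 ≤ 28 → Late-Night License not required.
§14.4 years in business 16 ≤ 25 → Annual Permit required.
§14.5 years in business 16 ≥ 12; closes 11:00 PM, after 9:00 PM → General Business Certificate not required.
§14.6 closes 11:00 PM, after 5:00 PM → Municipal Certificate not required.
§14.7 closes 11:00 PM, after 9:00 PM; years in business 16 ≥ 14; provides massage or bodywork services → Annual Registration not required.
§14.8 years in business 16 ≤ 18 → Compliance Permit required.
§14.9 years in business 16 < 20 → Standard License not required.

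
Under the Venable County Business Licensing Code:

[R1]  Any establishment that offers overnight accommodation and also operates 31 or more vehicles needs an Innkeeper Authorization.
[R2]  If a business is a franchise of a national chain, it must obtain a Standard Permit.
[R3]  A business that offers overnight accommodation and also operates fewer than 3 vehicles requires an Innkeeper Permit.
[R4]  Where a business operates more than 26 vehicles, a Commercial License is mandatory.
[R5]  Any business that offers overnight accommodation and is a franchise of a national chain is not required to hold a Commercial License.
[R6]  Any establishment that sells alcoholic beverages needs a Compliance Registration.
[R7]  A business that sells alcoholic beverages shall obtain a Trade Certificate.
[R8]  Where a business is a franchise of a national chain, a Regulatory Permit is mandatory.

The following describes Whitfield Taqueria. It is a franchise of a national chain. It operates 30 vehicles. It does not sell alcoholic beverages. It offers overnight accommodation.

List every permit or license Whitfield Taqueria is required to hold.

Regulatory Permit, Standard Permit

[R1] offers overnight accommodation; vehicles 30 < 31 → Innkeeper Authorization not required.
[R2] is a franchise of a national chain → Standard Permit required.
[R3] offers overnight accommodation; vehicles 30 ≥ 3 → Innkeeper Permit not required.
[R4] vehicles 30 > 26 → Commercial License required.
[R5] offers overnight accommodation; is a franchise of a national chain → exempt from Commercial License.
[R6] does not sell alcoholic beverages → Compliance Registration not required.
[R7] does not sell alcoholic beverages → Trade Certificate not required.
[R8] is a franchise of a national chain → Regulatory Permit required.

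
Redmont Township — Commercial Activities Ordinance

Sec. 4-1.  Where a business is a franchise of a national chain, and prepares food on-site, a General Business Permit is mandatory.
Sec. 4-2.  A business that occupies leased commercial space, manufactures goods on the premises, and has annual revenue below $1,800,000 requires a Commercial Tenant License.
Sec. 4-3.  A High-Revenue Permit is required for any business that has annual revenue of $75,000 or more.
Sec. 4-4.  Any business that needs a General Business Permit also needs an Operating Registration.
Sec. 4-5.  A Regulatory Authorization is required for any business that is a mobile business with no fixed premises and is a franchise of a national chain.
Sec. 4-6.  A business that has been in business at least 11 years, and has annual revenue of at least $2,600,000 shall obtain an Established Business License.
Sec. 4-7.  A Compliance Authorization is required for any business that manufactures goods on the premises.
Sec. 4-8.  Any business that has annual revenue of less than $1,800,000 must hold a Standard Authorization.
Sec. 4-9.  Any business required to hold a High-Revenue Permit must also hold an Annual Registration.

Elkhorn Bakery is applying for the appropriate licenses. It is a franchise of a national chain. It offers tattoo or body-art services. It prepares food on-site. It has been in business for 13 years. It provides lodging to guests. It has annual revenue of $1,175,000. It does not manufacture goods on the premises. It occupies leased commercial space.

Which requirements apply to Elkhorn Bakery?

Annual Registration, General Business Permit, High-Revenue Permit, Operating Registration, Standard Authorization

Sec. 4-1. is a franchise of a national chain; prepares food on-site → General Business Permit required.
Sec. 4-2. occupies leased commercial space; does not manufacture goods on the premises; revenue $1,175,000 < $1,800,000 → Commercial Tenant License not required.
Sec. 4-3. revenue $1,175,000 ≥ $75,000 → High-Revenue Permit required.
Sec. 4-4. General Business Permit is required → Operating Registration also required.
Sec. 4-5. occupies leased commercial space (not: is a mobile business with no fixed premises); is a franchise of a national chain → Regulatory Authorization not required.
Sec. 4-6. years in business 13 ≥ 11; revenue $1,175,000 < $2,600,000 → Established Business License not required.
Sec. 4-7. does not manufacture goods on the premises → Compliance Authorization not required.
Sec. 4-8. revenue $1,175,000 < $1,800,000 → Standard Authorization required.
Sec. 4-9. High-Revenue Permit is required → Annual Registration also required.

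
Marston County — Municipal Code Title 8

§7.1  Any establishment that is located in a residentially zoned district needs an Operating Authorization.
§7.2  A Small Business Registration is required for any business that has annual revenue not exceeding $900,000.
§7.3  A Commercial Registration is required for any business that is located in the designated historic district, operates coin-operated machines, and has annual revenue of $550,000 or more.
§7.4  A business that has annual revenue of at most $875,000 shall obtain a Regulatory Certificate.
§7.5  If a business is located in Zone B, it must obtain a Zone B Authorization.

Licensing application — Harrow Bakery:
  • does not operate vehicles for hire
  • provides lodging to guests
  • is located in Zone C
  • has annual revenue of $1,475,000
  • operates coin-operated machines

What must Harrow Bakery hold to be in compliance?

None

§7.1 is located in Zone C (not: is located in a residentially zoned district) → Operating Authorization not required.
§7.2 revenue $1,475,000 > $900,000 → Small Business Registration not required.
§7.3 is located in Zone C (not: is located in the designated historic district); operates coin-operated machines; revenue $1,475,000 ≥ $550,000 → Commercial Registration not required.
§7.4 revenue $1,475,000 > $875,000 → Regulatory Certificate not required.
§7.5 is located in Zone C (not: is located in Zone B) → Zone B Authorization not required.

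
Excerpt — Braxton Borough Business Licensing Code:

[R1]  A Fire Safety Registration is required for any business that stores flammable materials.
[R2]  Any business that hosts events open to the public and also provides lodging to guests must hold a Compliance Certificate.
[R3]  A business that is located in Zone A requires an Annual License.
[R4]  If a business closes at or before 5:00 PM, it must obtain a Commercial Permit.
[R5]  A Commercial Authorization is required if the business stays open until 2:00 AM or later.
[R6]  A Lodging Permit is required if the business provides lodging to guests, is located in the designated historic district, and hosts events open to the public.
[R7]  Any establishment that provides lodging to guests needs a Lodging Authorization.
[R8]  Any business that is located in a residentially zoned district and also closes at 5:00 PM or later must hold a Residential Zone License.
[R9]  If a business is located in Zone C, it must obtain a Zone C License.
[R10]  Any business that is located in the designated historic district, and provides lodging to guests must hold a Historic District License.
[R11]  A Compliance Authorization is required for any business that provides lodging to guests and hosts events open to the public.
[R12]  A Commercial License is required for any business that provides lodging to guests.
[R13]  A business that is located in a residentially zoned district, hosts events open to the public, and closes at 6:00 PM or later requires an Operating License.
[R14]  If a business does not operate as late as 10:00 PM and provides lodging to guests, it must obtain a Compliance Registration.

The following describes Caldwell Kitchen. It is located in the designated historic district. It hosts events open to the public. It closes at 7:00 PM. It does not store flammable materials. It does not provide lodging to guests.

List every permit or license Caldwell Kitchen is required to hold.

[R1] does not store flammable materials → Fire Safety Registration not required.
[R2] hosts events open to the public; does not provide lodging to guests → Compliance Certificate not required.
[R3] is located in the designated historic district (not: is located in Zone A) → Annual License not required.
[R4] closes 7:00 PM, after 5:00 PM → Commercial Permit not required.
[R5] closes 7:00 PM, at/before 2:00 AM → Commercial Authorization not required.
[R6] does not provide lodging to guests; is located in the designated historic district; hosts events open to the public → Lodging Permit not required.
[R7] does not provide lodging to guests → Lodging Authorization not required.
[R8] is located in the designated historic district (not: is located in a residentially zoned district); closes 7:00 PM, after 5:00 PM → Residential Zone License not required.
[R9] is located in the designated historic district (not: is located in Zone C) → Zone C License not required.
[R10] is located in the designated historic district; does not provide lodging to guests → Historic District License not required.
[R11] does not provide lodging to guests; hosts events open to the public → Compliance Authorization not required.
[R12] does not provide lodging to guests → Commercial License not required.
[R13] is located in the designated historic district (not: is located in a residentially zoned district); hosts events open to the public; closes 7:00 PM, after 6:00 PM → Operating License not required.
[R14] closes 7:00 PM, at/before 10:00 PM; does not provide lodging to guests → Compliance Registration not required.

None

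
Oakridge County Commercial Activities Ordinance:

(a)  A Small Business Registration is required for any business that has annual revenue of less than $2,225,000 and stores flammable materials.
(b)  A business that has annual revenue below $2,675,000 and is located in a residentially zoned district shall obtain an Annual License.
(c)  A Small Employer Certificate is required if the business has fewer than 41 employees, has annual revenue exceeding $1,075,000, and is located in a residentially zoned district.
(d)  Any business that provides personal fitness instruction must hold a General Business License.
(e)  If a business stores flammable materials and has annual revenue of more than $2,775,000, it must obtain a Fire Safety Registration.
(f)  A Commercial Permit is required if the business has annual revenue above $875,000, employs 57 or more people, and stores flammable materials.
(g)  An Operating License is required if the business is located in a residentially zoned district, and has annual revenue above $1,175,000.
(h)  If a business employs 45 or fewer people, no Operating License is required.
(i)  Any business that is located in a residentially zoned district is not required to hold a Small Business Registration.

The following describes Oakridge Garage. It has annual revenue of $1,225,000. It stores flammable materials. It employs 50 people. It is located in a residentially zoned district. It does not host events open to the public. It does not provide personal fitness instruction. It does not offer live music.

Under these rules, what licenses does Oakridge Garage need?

(a) revenue $1,225,000 < $2,225,000; stores flammable materials → Small Business Registration required.
(b) revenue $1,225,000 < $2,675,000; is located in a residentially zoned district → Annual License required.
(c) employees 50 ≥ 41; revenue $1,225,000 > $1,075,000; is located in a residentially zoned district → Small Employer Certificate not required.
(d) does not provide personal fitness instruction → General Business License not required.
(e) stores flammable materials; revenue $1,225,000 ≤ $2,775,000 → Fire Safety Registration not required.
(f) revenue $1,225,000 > $875,000; employees 50 < 57; stores flammable materials → Commercial Permit not required.
(g) is located in a residentially zoned district; revenue $1,225,000 > $1,175,000 → Operating License required.
(h) employees 50 > 45 → Operating License exemption does not apply.
(i) is located in a residentially zoned district → exempt from Small Business Registration.

Annual License, Operating License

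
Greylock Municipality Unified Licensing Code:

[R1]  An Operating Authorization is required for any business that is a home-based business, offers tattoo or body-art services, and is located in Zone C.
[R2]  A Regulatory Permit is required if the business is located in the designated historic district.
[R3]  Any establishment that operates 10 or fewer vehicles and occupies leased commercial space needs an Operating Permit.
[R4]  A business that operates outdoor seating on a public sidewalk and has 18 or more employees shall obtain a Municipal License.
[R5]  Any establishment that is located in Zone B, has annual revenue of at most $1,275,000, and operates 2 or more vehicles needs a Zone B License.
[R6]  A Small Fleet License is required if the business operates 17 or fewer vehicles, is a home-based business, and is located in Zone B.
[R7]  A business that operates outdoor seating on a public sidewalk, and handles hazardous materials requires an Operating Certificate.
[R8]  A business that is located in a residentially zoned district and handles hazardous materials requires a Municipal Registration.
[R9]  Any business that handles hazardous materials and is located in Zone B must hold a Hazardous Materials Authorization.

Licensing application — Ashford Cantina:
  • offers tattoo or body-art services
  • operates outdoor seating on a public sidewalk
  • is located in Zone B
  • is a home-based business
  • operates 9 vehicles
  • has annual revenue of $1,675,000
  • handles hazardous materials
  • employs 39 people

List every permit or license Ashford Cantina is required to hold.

Hazardous Materials Authorization, Municipal License, Operating Certificate, Small Fleet License

[R1] is a home-based business; offers tattoo or body-art services; is located in Zone B (not: is located in Zone C) → Operating Authorization not required.
[R2] is located in Zone B (not: is located in the designated historic district) → Regulatory Permit not required.
[R3] vehicles 9 ≤ 10; is a home-based business (not: occupies leased commercial space) → Operating Permit not required.
[R4] operates outdoor seating on a public sidewalk; employees 39 ≥ 18 → Municipal License required.
[R5] is located in Zone B; revenue $1,675,000 > $1,275,000; vehicles 9 ≥ 2 → Zone B License not required.
[R6] vehicles 9 ≤ 17; is a home-based business; is located in Zone B → Small Fleet License required.
[R7] operates outdoor seating on a public sidewalk; handles hazardous materials → Operating Certificate required.
[R8] is located in Zone B (not: is located in a residentially zoned district); handles hazardous materials → Municipal Registration not required.
[R9] handles hazardous materials; is located in Zone B → Hazardous Materials Authorization required.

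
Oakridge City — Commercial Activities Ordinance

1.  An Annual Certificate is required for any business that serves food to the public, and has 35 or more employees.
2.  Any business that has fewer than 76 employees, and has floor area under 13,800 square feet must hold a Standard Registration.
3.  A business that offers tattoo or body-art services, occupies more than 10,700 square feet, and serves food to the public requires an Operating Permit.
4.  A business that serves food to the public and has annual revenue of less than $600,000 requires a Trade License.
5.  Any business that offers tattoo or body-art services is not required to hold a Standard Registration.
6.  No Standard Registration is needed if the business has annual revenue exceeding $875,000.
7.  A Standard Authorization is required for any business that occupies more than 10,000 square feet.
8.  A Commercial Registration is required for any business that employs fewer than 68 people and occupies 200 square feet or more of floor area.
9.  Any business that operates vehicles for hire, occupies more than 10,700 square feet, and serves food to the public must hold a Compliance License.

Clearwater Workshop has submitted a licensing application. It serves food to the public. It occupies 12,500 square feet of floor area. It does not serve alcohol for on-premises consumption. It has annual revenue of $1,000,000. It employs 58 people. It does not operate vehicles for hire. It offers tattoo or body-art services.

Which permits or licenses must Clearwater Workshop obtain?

1. serves food to the public; employees 58 ≥ 35 → Annual Certificate required.
2. employees 58 < 76; floor area 12,500 square feet < 13,800 square feet → Standard Registration required.
3. offers tattoo or body-art services; floor area 12,500 square feet > 10,700 square feet; serves food to the public → Operating Permit required.
4. serves food to the public; revenue $1,000,000 ≥ $600,000 → Trade License not required.
5. offers tattoo or body-art services → exempt from Standard Registration.
6. revenue $1,000,000 > $875,000 → exempt from Standard Registration.
7. floor area 12,500 square feet > 10,000 square feet → Standard Authorization required.
8. employees 58 < 68; floor area 12,500 square feet ≥ 200 square feet → Commercial Registration required.
9. does not operate vehicles for hire; floor area 12,500 square feet > 10,700 square feet; serves food to the public → Compliance License not required.

Annual Certificate, Commercial Registration, Operating Permit, Standard Authorization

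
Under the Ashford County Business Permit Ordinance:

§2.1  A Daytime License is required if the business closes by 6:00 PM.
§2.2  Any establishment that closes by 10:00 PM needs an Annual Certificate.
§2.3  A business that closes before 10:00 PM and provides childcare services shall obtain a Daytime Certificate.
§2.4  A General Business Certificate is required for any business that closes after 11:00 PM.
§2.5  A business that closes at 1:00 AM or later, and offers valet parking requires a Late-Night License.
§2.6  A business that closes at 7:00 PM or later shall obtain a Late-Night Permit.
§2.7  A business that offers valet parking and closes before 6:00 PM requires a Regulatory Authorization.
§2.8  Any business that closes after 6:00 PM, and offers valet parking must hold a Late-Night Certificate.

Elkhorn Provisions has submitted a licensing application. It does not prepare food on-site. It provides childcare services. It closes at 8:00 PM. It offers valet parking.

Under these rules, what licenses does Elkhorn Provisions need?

Annual Certificate, Daytime Certificate, Late-Night Certificate, Late-Night Permit

§2.1 closes 8:00 PM, after 6:00 PM → Daytime License not required.
§2.2 closes 8:00 PM, at/before 10:00 PM → Annual Certificate required.
§2.3 closes 8:00 PM, at/before 10:00 PM; provides childcare services → Daytime Certificate required.
§2.4 closes 8:00 PM, at/before 11:00 PM → General Business Certificate not required.
§2.5 closes 8:00 PM, at/before 1:00 AM; offers valet parking → Late-Night License not required.
§2.6 closes 8:00 PM, after 7:00 PM → Late-Night Permit required.
§2.7 offers valet parking; closes 8:00 PM, after 6:00 PM → Regulatory Authorization not required.
§2.8 closes 8:00 PM, after 6:00 PM; offers valet parking → Late-Night Certificate required.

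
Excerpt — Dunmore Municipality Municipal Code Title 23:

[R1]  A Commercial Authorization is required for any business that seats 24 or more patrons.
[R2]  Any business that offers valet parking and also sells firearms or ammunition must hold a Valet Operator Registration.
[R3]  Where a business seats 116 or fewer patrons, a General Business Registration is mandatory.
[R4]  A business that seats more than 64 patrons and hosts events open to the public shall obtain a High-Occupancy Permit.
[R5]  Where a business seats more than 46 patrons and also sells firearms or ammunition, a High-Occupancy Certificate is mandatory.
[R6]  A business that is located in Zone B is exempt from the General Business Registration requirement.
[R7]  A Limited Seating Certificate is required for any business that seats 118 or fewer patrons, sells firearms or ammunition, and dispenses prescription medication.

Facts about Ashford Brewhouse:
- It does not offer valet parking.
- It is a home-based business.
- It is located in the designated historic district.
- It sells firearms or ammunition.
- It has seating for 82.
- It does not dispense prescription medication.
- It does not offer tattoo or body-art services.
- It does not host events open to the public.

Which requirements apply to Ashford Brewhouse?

Commercial Authorization, General Business Registration, High-Occupancy Certificate

[R1] seating 82 ≥ 24 → Commercial Authorization required.
[R2] does not offer valet parking; sells firearms or ammunition → Valet Operator Registration not required.
[R3] seating 82 ≤ 116 → General Business Registration required.
[R4] seating 82 > 64; does not host events open to the public → High-Occupancy Permit not required.
[R5] seating 82 > 46; sells firearms or ammunition → High-Occupancy Certificate required.
[R6] is located in the designated historic district (not: is located in Zone B) → General Business Registration exemption does not apply.
[R7] seating 82 ≤ 118; sells firearms or ammunition; does not dispense prescription medication → Limited Seating Certificate not required.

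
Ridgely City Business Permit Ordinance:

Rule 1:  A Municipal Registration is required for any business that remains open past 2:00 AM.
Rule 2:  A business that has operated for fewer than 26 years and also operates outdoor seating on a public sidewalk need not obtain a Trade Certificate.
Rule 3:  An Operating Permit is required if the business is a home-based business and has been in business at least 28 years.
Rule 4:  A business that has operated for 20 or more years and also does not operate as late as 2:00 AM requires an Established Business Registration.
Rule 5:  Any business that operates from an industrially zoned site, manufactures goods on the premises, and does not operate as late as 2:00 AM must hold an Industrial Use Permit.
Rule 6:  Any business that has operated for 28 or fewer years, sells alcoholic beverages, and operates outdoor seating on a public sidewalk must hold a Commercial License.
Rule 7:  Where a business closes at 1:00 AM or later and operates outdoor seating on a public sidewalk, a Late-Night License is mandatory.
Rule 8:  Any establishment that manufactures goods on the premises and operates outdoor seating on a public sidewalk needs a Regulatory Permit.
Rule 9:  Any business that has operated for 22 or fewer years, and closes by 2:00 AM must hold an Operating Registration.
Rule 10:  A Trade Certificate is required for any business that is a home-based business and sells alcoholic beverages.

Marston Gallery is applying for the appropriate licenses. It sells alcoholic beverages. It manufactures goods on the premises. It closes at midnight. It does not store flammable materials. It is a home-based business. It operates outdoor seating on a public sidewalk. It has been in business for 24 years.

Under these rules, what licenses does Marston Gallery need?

Commercial License, Established Business Registration, Regulatory Permit

Rule 1: closes midnight, at/before 2:00 AM → Municipal Registration not required.
Rule 2: years in business 24 < 26; operates outdoor seating on a public sidewalk → exempt from Trade Certificate.
Rule 3: is a home-based business; years in business 24 < 28 → Operating Permit not required.
Rule 4: years in business 24 ≥ 20; closes midnight, at/before 2:00 AM → Established Business Registration required.
Rule 5: is a home-based business (not: operates from an industrially zoned site); manufactures goods on the premises; closes midnight, at/before 2:00 AM → Industrial Use Permit not required.
Rule 6: years in business 24 ≤ 28; sells alcoholic beverages; operates outdoor seating on a public sidewalk → Commercial License required.
Rule 7: closes midnight, at/before 1:00 AM; operates outdoor seating on a public sidewalk → Late-Night License not required.
Rule 8: manufactures goods on the premises; operates outdoor seating on a public sidewalk → Regulatory Permit required.
Rule 9: years in business 24 > 22; closes midnight, at/before 2:00 AM → Operating Registration not required.
Rule 10: is a home-based business; sells alcoholic beverages → Trade Certificate required.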